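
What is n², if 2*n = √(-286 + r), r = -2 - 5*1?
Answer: -293/4 ≈ -73.250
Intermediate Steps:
r = -7 (r = -2 - 5 = -7)
n = I*√293/2 (n = √(-286 - 7)/2 = √(-293)/2 = (I*√293)/2 = I*√293/2 ≈ 8.5586*I)
n² = (I*√293/2)² = -293/4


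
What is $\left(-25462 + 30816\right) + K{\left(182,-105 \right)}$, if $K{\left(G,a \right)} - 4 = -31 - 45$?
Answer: $5282$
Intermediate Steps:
$K{\left(G,a \right)} = -72$ ($K{\left(G,a \right)} = 4 - 76 = -72$)
$\left(-25462 + 30816\right) + K{\left(182,-105 \right)} = \left(-25462 + 30816\right) - 72 = 5354 - 72 = 5282$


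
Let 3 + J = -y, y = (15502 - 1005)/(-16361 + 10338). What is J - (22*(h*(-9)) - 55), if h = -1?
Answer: -45519/317 ≈ -143.59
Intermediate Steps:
y = -763/317 (y = 14497/(-6023) = 14497*(-1/6023) = -763/317 ≈ -2.4069)
J = -188/317 (J = -3 - 1*(-763/317) = -3 + 763/317 = -188/317 ≈ -0.59306)
J - (22*(h*(-9)) - 55) = -188/317 - (22*(-1*(-9)) - 55) = -188/317 - (22*9 - 55) = -188/317 - (198 - 55) = -188/317 - 1*143 = -188/317 - 143 = -45519/317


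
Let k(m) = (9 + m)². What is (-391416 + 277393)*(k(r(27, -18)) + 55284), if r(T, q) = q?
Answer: -6312883395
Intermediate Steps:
(-391416 + 277393)*(k(r(27, -18)) + 55284) = (-391416 + 277393)*((9 - 18)² + 55284) = -114023*((-9)² + 55284) = -114023*(81 + 55284) = -114023*55365 = -6312883395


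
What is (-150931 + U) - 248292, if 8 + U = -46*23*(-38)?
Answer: -359027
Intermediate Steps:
U = 40196 (U = -8 - 46*23*(-38) = -8 - 1058*(-38) = -8 + 40204 = 40196)
(-150931 + U) - 248292 = (-150931 + 40196) - 248292 = -110735 - 248292 = -359027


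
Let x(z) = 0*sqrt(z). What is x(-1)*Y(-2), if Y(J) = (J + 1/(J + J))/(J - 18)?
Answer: 0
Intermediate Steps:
Y(J) = (J + 1/(2*J))/(-18 + J)
x(z) = 0
x(-1)*Y(-2) = 0*((1/2 + (-2)**2)/((-2)*(-18 - 2))) = 0*(-1/2*(1/2 + 4)/(-20)) = 0*(-1/2*(-1/20)*9/2) = 0*(9/80) = 0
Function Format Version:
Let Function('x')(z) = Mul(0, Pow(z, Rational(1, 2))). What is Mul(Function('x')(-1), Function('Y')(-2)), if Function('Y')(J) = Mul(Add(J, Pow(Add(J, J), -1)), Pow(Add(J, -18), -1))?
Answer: 0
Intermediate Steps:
Function('Y')(J) = Mul(Pow(Add(-18, J), -1), Add(J, Mul(Rational(1, 2), Pow(J, -1)))) (Function('Y')(J) = Mul(Add(J, Pow(Mul(2, J), -1)), Pow(Add(-18, J), -1)) = Mul(Add(J, Mul(Rational(1, 2), Pow(J, -1))), Pow(Add(-18, J), -1)) = Mul(Pow(Add(-18, J), -1), Add(J, Mul(Rational(1, 2), Pow(J, -1)))))
Function('x')(z) = 0
Mul(Function('x')(-1), Function('Y')(-2)) = Mul(0, Mul(Pow(-2, -1), Pow(Add(-18, -2), -1), Add(Rational(1, 2), Pow(-2, 2)))) = Mul(0, Mul(Rational(-1, 2), Pow(-20, -1), Add(Rational(1, 2), 4))) = Mul(0, Mul(Rational(-1, 2), Rational(-1, 20), Rational(9, 2))) = Mul(0, Rational(9, 80)) = 0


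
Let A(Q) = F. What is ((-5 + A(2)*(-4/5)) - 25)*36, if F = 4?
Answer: -5976/5 ≈ -1195.2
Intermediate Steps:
A(Q) = 4
((-5 + A(2)*(-4/5)) - 25)*36 = ((-5 + 4*(-4/5)) - 25)*36 = ((-5 - 16/5) - 25)*36 = (-41/5 - 25)*36 = -166/5*36 = -5976/5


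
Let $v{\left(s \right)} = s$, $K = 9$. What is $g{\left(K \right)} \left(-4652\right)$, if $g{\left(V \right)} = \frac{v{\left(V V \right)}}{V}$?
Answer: $-41868$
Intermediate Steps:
$g{\left(V \right)} = V$ ($g{\left(V \right)} = \frac{V V}{V} = \frac{V^{2}}{V} = V$)
$g{\left(K \right)} \left(-4652\right) = 9 \left(-4652\right) = -41868$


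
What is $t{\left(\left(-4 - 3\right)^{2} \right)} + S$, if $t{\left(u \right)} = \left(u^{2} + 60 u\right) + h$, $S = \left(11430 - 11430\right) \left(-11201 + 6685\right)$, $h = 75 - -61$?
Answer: $5477$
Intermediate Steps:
$h = 136$ ($h = 75 + 61 = 136$)
$S = 0$ ($S = 0 \left(-4516\right) = 0$)
$t{\left(u \right)} = 136 + u^{2} + 60 u$ ($t{\left(u \right)} = \left(u^{2} + 60 u\right) + 136 = 136 + u^{2} + 60 u$)
$t{\left(\left(-4 - 3\right)^{2} \right)} + S = \left(136 + \left(\left(-4 - 3\right)^{2}\right)^{2} + 60 \left(-4 - 3\right)^{2}\right) + 0 = \left(136 + \left(\left(-7\right)^{2}\right)^{2} + 60 \left(-7\right)^{2}\right) + 0 = \left(136 + 49^{2} + 60 \cdot 49\right) + 0 = \left(136 + 2401 + 2940\right) + 0 = 5477 + 0 = 5477$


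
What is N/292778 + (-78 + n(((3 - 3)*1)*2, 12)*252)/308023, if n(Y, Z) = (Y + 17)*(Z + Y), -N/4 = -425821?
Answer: 269839471136/45091178947 ≈ 5.9843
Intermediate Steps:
N = 1703284 (N = -4*(-425821) = 1703284)
n(Y, Z) = (17 + Y)*(Y + Z)
N/292778 + (-78 + n(((3 - 3)*1)*2, 12)*252)/308023 = 1703284/292778 + (-78 + ((((3 - 3)*1)*2)² + 17*(((3 - 3)*1)*2) + 17*12 + (((3 - 3)*1)*2)*12)*252)/308023 = 1703284*(1/292778) + (-78 + (((0*1)*2)² + 17*((0*1)*2) + 204 + ((0*1)*2)*12)*252)*(1/308023) = 851642/146389 + (-78 + ((0*2)² + 17*(0*2) + 204 + (0*2)*12)*252)*(1/308023) = 851642/146389 + (-78 + (0² + 17*0 + 204 + 0*12)*252)*(1/308023) = 851642/146389 + (-78 + (0 + 0 + 204 + 0)*252)*(1/308023) = 851642/146389 + (-78 + 204*252)*(1/308023) = 851642/146389 + (-78 + 51408)*(1/308023) = 851642/146389 + 51330*(1/308023) = 851642/146389 + 51330/308023 = 269839471136/45091178947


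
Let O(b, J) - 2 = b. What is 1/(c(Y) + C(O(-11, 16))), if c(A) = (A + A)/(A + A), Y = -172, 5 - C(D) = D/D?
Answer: 1/5 ≈ 0.20000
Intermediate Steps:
O(b, J) = 2 + b
C(D) = 4 (C(D) = 5 - D/D = 5 - 1*1 = 5 - 1 = 4)
c(A) = 1 (c(A) = (2*A)/((2*A)) = (2*A)*(1/(2*A)) = 1)
1/(c(Y) + C(O(-11, 16))) = 1/(1 + 4) = 1/5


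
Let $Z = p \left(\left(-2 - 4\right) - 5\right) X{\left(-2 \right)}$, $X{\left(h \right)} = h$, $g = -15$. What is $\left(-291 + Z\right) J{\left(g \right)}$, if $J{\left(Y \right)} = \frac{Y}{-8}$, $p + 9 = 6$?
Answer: $- \frac{5355}{8} \approx -669.38$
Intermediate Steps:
$p = -3$ ($p = -9 + 6 = -3$)
$J{\left(Y \right)} = - \frac{Y}{8}$ ($J{\left(Y \right)} = Y \left(- \frac{1}{8}\right) = - \frac{Y}{8}$)
$Z = -66$ ($Z = - 3 \left(\left(-2 - 4\right) - 5\right) \left(-2\right) = - 3 \left(-6 - 5\right) \left(-2\right) = \left(-3\right) \left(-11\right) \left(-2\right) = 33 \left(-2\right) = -66$)
$\left(-291 + Z\right) J{\left(g \right)} = \left(-291 - 66\right) \left(\left(- \frac{1}{8}\right) \left(-15\right)\right) = \left(-357\right) \frac{15}{8} = - \frac{5355}{8}$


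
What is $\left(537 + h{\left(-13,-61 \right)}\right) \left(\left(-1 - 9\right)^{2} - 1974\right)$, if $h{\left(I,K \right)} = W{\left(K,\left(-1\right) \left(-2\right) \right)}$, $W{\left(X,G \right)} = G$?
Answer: $-1010086$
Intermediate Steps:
$h{\left(I,K \right)} = 2$ ($h{\left(I,K \right)} = \left(-1\right) \left(-2\right) = 2$)
$\left(537 + h{\left(-13,-61 \right)}\right) \left(\left(-1 - 9\right)^{2} - 1974\right) = \left(537 + 2\right) \left(\left(-1 - 9\right)^{2} - 1974\right) = 539 \left(\left(-10\right)^{2} - 1974\right) = 539 \left(100 - 1974\right) = 539 \left(-1874\right) = -1010086$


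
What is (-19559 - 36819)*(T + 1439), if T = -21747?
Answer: 1144924424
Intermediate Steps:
(-19559 - 36819)*(T + 1439) = (-19559 - 36819)*(-21747 + 1439) = -56378*(-20308) = 1144924424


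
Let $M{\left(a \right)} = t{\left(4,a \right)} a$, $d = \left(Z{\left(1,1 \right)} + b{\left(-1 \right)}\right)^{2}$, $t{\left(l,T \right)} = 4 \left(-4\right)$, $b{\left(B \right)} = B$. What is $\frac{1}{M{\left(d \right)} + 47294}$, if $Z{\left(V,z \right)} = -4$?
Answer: $\frac{1}{46894} \approx 2.1325 \cdot 10^{-5}$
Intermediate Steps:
$t{\left(l,T \right)} = -16$
$d = 25$ ($d = \left(-4 - 1\right)^{2} = \left(-5\right)^{2} = 25$)
$M{\left(a \right)} = - 16 a$
$\frac{1}{M{\left(d \right)} + 47294} = \frac{1}{\left(-16\right) 25 + 47294} = \frac{1}{-400 + 47294} = \frac{1}{46894}$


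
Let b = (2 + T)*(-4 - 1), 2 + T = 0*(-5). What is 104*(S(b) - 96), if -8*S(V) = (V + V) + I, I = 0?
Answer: -9984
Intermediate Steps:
T = -2 (T = -2 + 0*(-5) = -2 + 0 = -2)
b = 0 (b = (2 - 2)*(-4 - 1) = 0*(-5) = 0)
S(V) = -V/4 (S(V) = -((V + V) + 0)/8 = -(2*V + 0)/8 = -V/4)
104*(S(b) - 96) = 104*(-¼*0 - 96) = 104*(0 - 96) = 104*(-96) = -9984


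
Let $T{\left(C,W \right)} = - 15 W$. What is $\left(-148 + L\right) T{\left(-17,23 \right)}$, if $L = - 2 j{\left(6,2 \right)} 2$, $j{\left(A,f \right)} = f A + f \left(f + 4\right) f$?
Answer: $100740$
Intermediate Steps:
$j{\left(A,f \right)} = A f + f^{2} \left(4 + f\right)$ ($j{\left(A,f \right)} = A f + f \left(4 + f\right) f = A f + f^{2} \left(4 + f\right)$)
$L = -144$ ($L = - 2 \cdot 2 \left(6 + 2^{2} + 4 \cdot 2\right) 2 = - 2 \cdot 2 \left(6 + 4 + 8\right) 2 = - 2 \cdot 2 \cdot 18 \cdot 2 = \left(-2\right) 36 \cdot 2 = \left(-72\right) 2 = -144$)
$\left(-148 + L\right) T{\left(-17,23 \right)} = \left(-148 - 144\right) \left(\left(-15\right) 23\right) = \left(-292\right) \left(-345\right) = 100740$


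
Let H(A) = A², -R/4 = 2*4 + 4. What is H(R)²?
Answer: 5308416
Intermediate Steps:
R = -48 (R = -4*(2*4 + 4) = -4*(8 + 4) = -4*12 = -48)
H(R)² = ((-48)²)² = 2304² = 5308416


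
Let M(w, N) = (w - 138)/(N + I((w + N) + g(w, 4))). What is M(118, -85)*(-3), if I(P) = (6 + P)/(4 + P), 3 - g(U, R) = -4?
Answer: -1320/1847 ≈ -0.71467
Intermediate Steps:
g(U, R) = 7 (g(U, R) = 3 - 1*(-4) = 3 + 4 = 7)
I(P) = (6 + P)/(4 + P)
M(w, N) = (-138 + w)/(N + (13 + N + w)/(11 + N + w)) (M(w, N) = (w - 138)/(N + (6 + ((w + N) + 7))/(4 + ((w + N) + 7))) = (-138 + w)/(N + (6 + ((N + w) + 7))/(4 + ((N + w) + 7))) = (-138 + w)/(N + (6 + (7 + N + w))/(4 + (7 + N + w))) = (-138 + w)/(N + (13 + N + w)/(11 + N + w)))
M(118, -85)*(-3) = ((-138 + 118)*(11 - 85 + 118)/(13 - 85 + 118 - 85*(11 - 85 + 118)))*(-3) = (-20*44/(13 - 85 + 118 - 85*44))*(-3) = (-20*44/(13 - 85 + 118 - 3740))*(-3) = (-20*44/(-3694))*(-3) = -1/3694*(-20)*44*(-3) = (440/1847)*(-3) = -1320/1847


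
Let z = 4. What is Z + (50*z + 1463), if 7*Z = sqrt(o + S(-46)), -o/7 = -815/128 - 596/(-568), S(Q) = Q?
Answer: 1663 + I*sqrt(11323790)/7952 ≈ 1663.0 + 0.42317*I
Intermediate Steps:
o = 338303/9088 (o = -7*(-815/128 - 596/(-568)) = -7*(-815*1/128 - 596*(-1/568)) = -7*(-815/128 + 149/142) = -7*(-48329/9088) = 338303/9088 ≈ 37.225)
Z = I*sqrt(11323790)/7952 (Z = sqrt(338303/9088 - 46)/7 = sqrt(-79745/9088)/7 = (I*sqrt(11323790)/1136)/7 = I*sqrt(11323790)/7952 ≈ 0.42317*I)
Z + (50*z + 1463) = I*sqrt(11323790)/7952 + (50*4 + 1463) = I*sqrt(11323790)/7952 + (200 + 1463) = I*sqrt(11323790)/7952 + 1663 = 1663 + I*sqrt(11323790)/7952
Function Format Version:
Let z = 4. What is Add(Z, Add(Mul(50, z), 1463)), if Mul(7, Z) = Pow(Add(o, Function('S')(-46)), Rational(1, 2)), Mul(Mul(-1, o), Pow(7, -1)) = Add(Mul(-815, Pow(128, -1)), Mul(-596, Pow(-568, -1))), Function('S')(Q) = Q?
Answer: Add(1663, Mul(Rational(1, 7952), I, Pow(11323790, Rational(1, 2)))) ≈ Add(1663.0, Mul(0.42317, I))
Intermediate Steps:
o = Rational(338303, 9088) (o = Mul(-7, Add(Mul(-815, Pow(128, -1)), Mul(-596, Pow(-568, -1)))) = Mul(-7, Add(Mul(-815, Rational(1, 128)), Mul(-596, Rational(-1, 568)))) = Mul(-7, Add(Rational(-815, 128), Rational(149, 142))) = Mul(-7, Rational(-48329, 9088)) = Rational(338303, 9088) ≈ 37.225)
Z = Mul(Rational(1, 7952), I, Pow(11323790, Rational(1, 2))) (Z = Mul(Rational(1, 7), Pow(Add(Rational(338303, 9088), -46), Rational(1, 2))) = Mul(Rational(1, 7), Pow(Rational(-79745, 9088), Rational(1, 2))) = Mul(Rational(1, 7), Mul(Rational(1, 1136), I, Pow(11323790, Rational(1, 2)))) = Mul(Rational(1, 7952), I, Pow(11323790, Rational(1, 2))) ≈ Mul(0.42317, I))
Add(Z, Add(Mul(50, z), 1463)) = Add(Mul(Rational(1, 7952), I, Pow(11323790, Rational(1, 2))), Add(Mul(50, 4), 1463)) = Add(Mul(Rational(1, 7952), I, Pow(11323790, Rational(1, 2))), Add(200, 1463)) = Add(Mul(Rational(1, 7952), I, Pow(11323790, Rational(1, 2))), 1663) = Add(1663, Mul(Rational(1, 7952), I, Pow(11323790, Rational(1, 2))))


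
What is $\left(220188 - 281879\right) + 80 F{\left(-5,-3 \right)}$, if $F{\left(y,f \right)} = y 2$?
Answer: $-62491$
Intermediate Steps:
$F{\left(y,f \right)} = 2 y$
$\left(220188 - 281879\right) + 80 F{\left(-5,-3 \right)} = \left(220188 - 281879\right) + 80 \cdot 2 \left(-5\right) = -61691 + 80 \left(-10\right) = -61691 - 800 = -62491$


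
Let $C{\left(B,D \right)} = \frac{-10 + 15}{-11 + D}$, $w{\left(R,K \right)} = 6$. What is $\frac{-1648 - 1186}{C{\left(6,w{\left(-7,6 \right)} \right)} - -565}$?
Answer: $- \frac{1417}{282} \approx -5.0248$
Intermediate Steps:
$C{\left(B,D \right)} = \frac{5}{-11 + D}$
$\frac{-1648 - 1186}{C{\left(6,w{\left(-7,6 \right)} \right)} - -565} = \frac{-1648 - 1186}{\frac{5}{-11 + 6} - -565} = - \frac{2834}{\frac{5}{-5} + \left(-1581 + 2146\right)} = - \frac{2834}{5 \left(- \frac{1}{5}\right) + 565} = - \frac{2834}{-1 + 565} = - \frac{2834}{564} = \left(-2834\right) \frac{1}{564} = - \frac{1417}{282}$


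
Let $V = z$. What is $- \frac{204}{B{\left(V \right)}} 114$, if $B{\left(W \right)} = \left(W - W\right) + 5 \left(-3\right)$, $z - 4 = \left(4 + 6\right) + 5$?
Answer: $\frac{7752}{5} \approx 1550.4$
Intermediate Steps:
$z = 19$ ($z = 4 + \left(\left(4 + 6\right) + 5\right) = 4 + \left(10 + 5\right) = 4 + 15 = 19$)
$V = 19$
$B{\left(W \right)} = -15$ ($B{\left(W \right)} = 0 - 15 = -15$)
$- \frac{204}{B{\left(V \right)}} 114 = - \frac{204}{-15} \cdot 114 = \left(-204\right) \left(- \frac{1}{15}\right) 114 = \frac{68}{5} \cdot 114 = \frac{7752}{5}$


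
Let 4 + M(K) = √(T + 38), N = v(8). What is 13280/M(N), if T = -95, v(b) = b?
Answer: -53120/73 - 13280*I*√57/73 ≈ -727.67 - 1373.4*I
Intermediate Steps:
N = 8
M(K) = -4 + I*√57 (M(K) = -4 + √(-95 + 38) = -4 + √(-57) = -4 + I*√57)
13280/M(N) = 13280/(-4 + I*√57)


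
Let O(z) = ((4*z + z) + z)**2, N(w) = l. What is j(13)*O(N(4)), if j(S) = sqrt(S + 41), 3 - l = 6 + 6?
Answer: 8748*sqrt(6) ≈ 21428.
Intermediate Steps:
l = -9 (l = 3 - (6 + 6) = 3 - 1*12 = 3 - 12 = -9)
N(w) = -9
j(S) = sqrt(41 + S)
O(z) = 36*z**2 (O(z) = (5*z + z)**2 = (6*z)**2 = 36*z**2)
j(13)*O(N(4)) = sqrt(41 + 13)*(36*(-9)**2) = sqrt(54)*(36*81) = (3*sqrt(6))*2916 = 8748*sqrt(6)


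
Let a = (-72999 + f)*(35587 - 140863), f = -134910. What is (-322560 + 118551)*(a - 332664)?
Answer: -4465246012336980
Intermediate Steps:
a = 21887827884 (a = (-72999 - 134910)*(35587 - 140863) = -207909*(-105276) = 21887827884)
(-322560 + 118551)*(a - 332664) = (-322560 + 118551)*(21887827884 - 332664) = -204009*21887495220 = -4465246012336980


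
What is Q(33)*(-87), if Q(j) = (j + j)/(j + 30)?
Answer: -638/7 ≈ -91.143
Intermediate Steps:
Q(j) = 2*j/(30 + j) (Q(j) = (2*j)/(30 + j) = 2*j/(30 + j))
Q(33)*(-87) = (2*33/(30 + 33))*(-87) = (2*33/63)*(-87) = (2*33*(1/63))*(-87) = (22/21)*(-87) = -638/7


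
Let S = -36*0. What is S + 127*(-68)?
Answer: -8636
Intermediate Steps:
S = 0
S + 127*(-68) = 0 + 127*(-68) = 0 - 8636 = -8636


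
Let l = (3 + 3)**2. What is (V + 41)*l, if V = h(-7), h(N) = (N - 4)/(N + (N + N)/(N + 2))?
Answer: 10992/7 ≈ 1570.3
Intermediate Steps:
h(N) = (-4 + N)/(N + 2*N/(2 + N)) (h(N) = (-4 + N)/(N + (2*N)/(2 + N)) = (-4 + N)/(N + 2*N/(2 + N)))
V = 55/21 (V = (-8 + (-7)**2 - 2*(-7))/((-7)*(4 - 7)) = -1/7*(-8 + 49 + 14)/(-3) = -1/7*(-1/3)*55 = 55/21 ≈ 2.6190)
l = 36 (l = 6**2 = 36)
(V + 41)*l = (55/21 + 41)*36 = (916/21)*36 = 10992/7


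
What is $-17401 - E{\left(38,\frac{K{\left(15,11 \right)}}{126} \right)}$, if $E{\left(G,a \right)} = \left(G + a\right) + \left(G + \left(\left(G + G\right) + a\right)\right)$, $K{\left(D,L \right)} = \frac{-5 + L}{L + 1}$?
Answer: $- \frac{2211679}{126} \approx -17553.0$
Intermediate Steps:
$K{\left(D,L \right)} = \frac{-5 + L}{1 + L}$
$E{\left(G,a \right)} = 2 a + 4 G$ ($E{\left(G,a \right)} = \left(G + a\right) + \left(G + \left(2 G + a\right)\right) = \left(G + a\right) + \left(G + \left(a + 2 G\right)\right) = \left(G + a\right) + \left(a + 3 G\right) = 2 a + 4 G$)
$-17401 - E{\left(38,\frac{K{\left(15,11 \right)}}{126} \right)} = -17401 - \left(2 \frac{\frac{1}{1 + 11} \left(-5 + 11\right)}{126} + 4 \cdot 38\right) = -17401 - \left(2 \cdot \frac{1}{12} \cdot 6 \cdot \frac{1}{126} + 152\right) = -17401 - \left(2 \cdot \frac{1}{2} \cdot \frac{1}{126} + 152\right) = -17401 - \left(2 \cdot \frac{1}{252} + 152\right) = -17401 - \left(\frac{1}{126} + 152\right) = -17401 - \frac{19153}{126} = - \frac{2211679}{126}$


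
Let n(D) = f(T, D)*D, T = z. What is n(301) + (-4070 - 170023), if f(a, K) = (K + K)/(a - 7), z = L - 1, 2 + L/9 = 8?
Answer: -3913538/23 ≈ -1.7015e+5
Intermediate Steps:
L = 54 (L = -18 + 9*8 = -18 + 72 = 54)
z = 53 (z = 54 - 1 = 53)
T = 53
f(a, K) = 2*K/(-7 + a) (f(a, K) = (2*K)/(-7 + a) = 2*K/(-7 + a))
n(D) = D²/23 (n(D) = (2*D/(-7 + 53))*D = (2*D/46)*D = (2*D*(1/46))*D = (D/23)*D = D²/23)
n(301) + (-4070 - 170023) = (1/23)*301² + (-4070 - 170023) = (1/23)*90601 - 174093 = 90601/23 - 174093 = -3913538/23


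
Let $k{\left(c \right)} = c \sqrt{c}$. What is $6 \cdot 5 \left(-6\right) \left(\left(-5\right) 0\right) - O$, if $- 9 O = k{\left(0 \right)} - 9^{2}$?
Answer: $-9$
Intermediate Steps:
$k{\left(c \right)} = c^{\frac{3}{2}}$
$O = 9$ ($O = - \frac{0^{\frac{3}{2}} - 9^{2}}{9} = - \frac{0 - 81}{9} = \left(- \frac{1}{9}\right) \left(-81\right) = 9$)
$6 \cdot 5 \left(-6\right) \left(\left(-5\right) 0\right) - O = 6 \cdot 5 \left(-6\right) \left(\left(-5\right) 0\right) - 9 = 30 \left(-6\right) 0 - 9 = \left(-180\right) 0 - 9 = 0 - 9 = -9$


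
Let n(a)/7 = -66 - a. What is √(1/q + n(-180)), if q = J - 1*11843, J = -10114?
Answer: √384723637545/21957 ≈ 28.249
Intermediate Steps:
n(a) = -462 - 7*a (n(a) = 7*(-66 - a) = -462 - 7*a)
q = -21957 (q = -10114 - 1*11843 = -10114 - 11843 = -21957)
√(1/q + n(-180)) = √(1/(-21957) + (-462 - 7*(-180))) = √(-1/21957 + (-462 + 1260)) = √(-1/21957 + 798) = √(17521685/21957) = √384723637545/21957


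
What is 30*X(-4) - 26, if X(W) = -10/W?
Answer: 49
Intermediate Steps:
30*X(-4) - 26 = 30*(-10/(-4)) - 26 = 30*(-10*(-¼)) - 26 = 30*(5/2) - 26 = 75 - 26 = 49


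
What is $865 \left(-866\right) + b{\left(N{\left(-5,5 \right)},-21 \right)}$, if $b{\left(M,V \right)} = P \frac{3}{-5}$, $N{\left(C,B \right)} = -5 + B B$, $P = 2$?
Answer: $- \frac{3745456}{5} \approx -7.4909 \cdot 10^{5}$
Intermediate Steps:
$N{\left(C,B \right)} = -5 + B^{2}$
$b{\left(M,V \right)} = - \frac{6}{5}$ ($b{\left(M,V \right)} = 2 \frac{3}{-5} = 2 \cdot 3 \left(- \frac{1}{5}\right) = 2 \left(- \frac{3}{5}\right) = - \frac{6}{5}$)
$865 \left(-866\right) + b{\left(N{\left(-5,5 \right)},-21 \right)} = 865 \left(-866\right) - \frac{6}{5} = -749090 - \frac{6}{5} = - \frac{3745456}{5}$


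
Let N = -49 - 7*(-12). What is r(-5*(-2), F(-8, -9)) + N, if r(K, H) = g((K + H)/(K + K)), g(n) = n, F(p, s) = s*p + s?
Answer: 773/20 ≈ 38.650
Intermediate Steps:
F(p, s) = s + p*s (F(p, s) = p*s + s = s + p*s)
r(K, H) = (H + K)/(2*K) (r(K, H) = (K + H)/(K + K) = (H + K)/((2*K)) = (H + K)*(1/(2*K)) = (H + K)/(2*K))
N = 35 (N = -49 + 84 = 35)
r(-5*(-2), F(-8, -9)) + N = (-9*(1 - 8) - 5*(-2))/(2*((-5*(-2)))) + 35 = (½)*(-9*(-7) + 10)/10 + 35 = (½)*(⅒)*(63 + 10) + 35 = (½)*(⅒)*73 + 35 = 73/20 + 35 = 773/20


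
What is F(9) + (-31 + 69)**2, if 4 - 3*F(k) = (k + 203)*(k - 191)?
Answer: 42920/3 ≈ 14307.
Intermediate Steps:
F(k) = 4/3 - (-191 + k)*(203 + k)/3 (F(k) = 4/3 - (k + 203)*(k - 191)/3 = 4/3 - (203 + k)*(-191 + k)/3 = 4/3 - (-191 + k)*(203 + k)/3)
F(9) + (-31 + 69)**2 = (38777/3 - 4*9 - 1/3*9**2) + (-31 + 69)**2 = (38777/3 - 36 - 1/3*81) + 38**2 = (38777/3 - 36 - 27) + 1444 = 38588/3 + 1444 = 42920/3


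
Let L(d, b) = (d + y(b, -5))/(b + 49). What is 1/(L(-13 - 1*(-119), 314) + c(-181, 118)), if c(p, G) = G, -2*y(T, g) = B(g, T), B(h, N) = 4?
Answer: 363/42938 ≈ 0.0084541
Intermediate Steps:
y(T, g) = -2 (y(T, g) = -½*4 = -2)
L(d, b) = (-2 + d)/(49 + b) (L(d, b) = (d - 2)/(b + 49) = (-2 + d)/(49 + b))
1/(L(-13 - 1*(-119), 314) + c(-181, 118)) = 1/((-2 + (-13 - 1*(-119)))/(49 + 314) + 118) = 1/((-2 + (-13 + 119))/363 + 118) = 1/((-2 + 106)/363 + 118) = 1/((1/363)*104 + 118) = 1/(104/363 + 118) = 1/(42938/363) = 363/42938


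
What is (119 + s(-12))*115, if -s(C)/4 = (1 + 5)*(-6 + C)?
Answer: 63365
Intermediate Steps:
s(C) = 144 - 24*C (s(C) = -4*(1 + 5)*(-6 + C) = -24*(-6 + C) = -4*(-36 + 6*C) = 144 - 24*C)
(119 + s(-12))*115 = (119 + (144 - 24*(-12)))*115 = (119 + (144 + 288))*115 = (119 + 432)*115 = 551*115 = 63365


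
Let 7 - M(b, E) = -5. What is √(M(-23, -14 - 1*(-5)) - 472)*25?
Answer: 50*I*√115 ≈ 536.19*I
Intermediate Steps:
M(b, E) = 12 (M(b, E) = 7 - 1*(-5) = 7 + 5 = 12)
√(M(-23, -14 - 1*(-5)) - 472)*25 = √(12 - 472)*25 = √(-460)*25 = (2*I*√115)*25 = 50*I*√115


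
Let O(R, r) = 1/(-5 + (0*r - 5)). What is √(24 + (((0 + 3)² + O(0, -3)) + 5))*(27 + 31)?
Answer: 29*√3790/5 ≈ 357.07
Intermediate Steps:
O(R, r) = -⅒ (O(R, r) = 1/(-5 + (0 - 5)) = 1/(-5 - 5) = 1/(-10) = -⅒)
√(24 + (((0 + 3)² + O(0, -3)) + 5))*(27 + 31) = √(24 + (((0 + 3)² - ⅒) + 5))*(27 + 31) = √(24 + ((3² - ⅒) + 5))*58 = √(24 + ((9 - ⅒) + 5))*58 = √(24 + (89/10 + 5))*58 = √(24 + 139/10)*58 = √(379/10)*58 = (√3790/10)*58 = 29*√3790/5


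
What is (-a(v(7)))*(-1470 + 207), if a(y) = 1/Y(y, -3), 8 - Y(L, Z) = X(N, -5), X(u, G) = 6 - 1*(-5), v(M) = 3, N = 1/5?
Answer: -421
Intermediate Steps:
N = ⅕ (N = 1*(⅕) = ⅕ ≈ 0.20000)
X(u, G) = 11 (X(u, G) = 6 + 5 = 11)
Y(L, Z) = -3 (Y(L, Z) = 8 - 1*11 = 8 - 11 = -3)
a(y) = -⅓ (a(y) = 1/(-3) = -⅓)
(-a(v(7)))*(-1470 + 207) = (-1*(-⅓))*(-1470 + 207) = (⅓)*(-1263) = -421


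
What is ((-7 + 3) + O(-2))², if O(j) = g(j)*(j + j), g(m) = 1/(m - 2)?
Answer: 9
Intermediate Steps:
g(m) = 1/(-2 + m)
O(j) = 2*j/(-2 + j) (O(j) = (j + j)/(-2 + j) = (2*j)/(-2 + j) = 2*j/(-2 + j))
((-7 + 3) + O(-2))² = ((-7 + 3) + 2*(-2)/(-2 - 2))² = (-4 + 2*(-2)/(-4))² = (-4 + 2*(-2)*(-¼))² = (-4 + 1)² = (-3)² = 9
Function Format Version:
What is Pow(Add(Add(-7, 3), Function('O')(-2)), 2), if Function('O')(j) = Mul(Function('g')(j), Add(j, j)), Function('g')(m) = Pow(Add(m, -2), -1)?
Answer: 9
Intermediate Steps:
Function('g')(m) = Pow(Add(-2, m), -1)
Function('O')(j) = Mul(2, j, Pow(Add(-2, j), -1)) (Function('O')(j) = Mul(Pow(Add(-2, j), -1), Add(j, j)) = Mul(Pow(Add(-2, j), -1), Mul(2, j)) = Mul(2, j, Pow(Add(-2, j), -1)))
Pow(Add(Add(-7, 3), Function('O')(-2)), 2) = Pow(Add(Add(-7, 3), Mul(2, -2, Pow(Add(-2, -2), -1))), 2) = Pow(Add(-4, Mul(2, -2, Pow(-4, -1))), 2) = Pow(Add(-4, Mul(2, -2, Rational(-1, 4))), 2) = Pow(Add(-4, 1), 2) = Pow(-3, 2) = 9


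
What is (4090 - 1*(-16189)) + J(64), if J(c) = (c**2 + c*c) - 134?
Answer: 28337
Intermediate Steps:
J(c) = -134 + 2*c**2 (J(c) = (c**2 + c**2) - 134 = 2*c**2 - 134 = -134 + 2*c**2)
(4090 - 1*(-16189)) + J(64) = (4090 - 1*(-16189)) + (-134 + 2*64**2) = (4090 + 16189) + (-134 + 2*4096) = 20279 + (-134 + 8192) = 20279 + 8058 = 28337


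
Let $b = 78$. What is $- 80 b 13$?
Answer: $-81120$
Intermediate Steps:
$- 80 b 13 = \left(-80\right) 78 \cdot 13 = \left(-6240\right) 13 = -81120$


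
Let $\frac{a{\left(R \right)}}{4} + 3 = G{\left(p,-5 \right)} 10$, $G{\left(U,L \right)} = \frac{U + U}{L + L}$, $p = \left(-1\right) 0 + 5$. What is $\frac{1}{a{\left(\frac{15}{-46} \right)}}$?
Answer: $- \frac{1}{52} \approx -0.019231$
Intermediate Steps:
$p = 5$ ($p = 0 + 5 = 5$)
$G{\left(U,L \right)} = \frac{U}{L}$ ($G{\left(U,L \right)} = \frac{2 U}{2 L} = 2 U \frac{1}{2 L} = \frac{U}{L}$)
$a{\left(R \right)} = -52$ ($a{\left(R \right)} = -12 + 4 \frac{5}{-5} \cdot 10 = -12 + 4 \cdot 5 \left(- \frac{1}{5}\right) 10 = -12 + 4 \left(\left(-1\right) 10\right) = -12 + 4 \left(-10\right) = -12 - 40 = -52$)
$\frac{1}{a{\left(\frac{15}{-46} \right)}} = \frac{1}{-52} = - \frac{1}{52}$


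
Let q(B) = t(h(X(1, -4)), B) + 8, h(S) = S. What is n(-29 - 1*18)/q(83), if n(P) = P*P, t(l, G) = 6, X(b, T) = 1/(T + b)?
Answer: 2209/14 ≈ 157.79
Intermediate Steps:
q(B) = 14 (q(B) = 6 + 8 = 14)
n(P) = P**2
n(-29 - 1*18)/q(83) = (-29 - 1*18)**2/14 = (-29 - 18)**2*(1/14) = (-47)**2*(1/14) = 2209*(1/14) = 2209/14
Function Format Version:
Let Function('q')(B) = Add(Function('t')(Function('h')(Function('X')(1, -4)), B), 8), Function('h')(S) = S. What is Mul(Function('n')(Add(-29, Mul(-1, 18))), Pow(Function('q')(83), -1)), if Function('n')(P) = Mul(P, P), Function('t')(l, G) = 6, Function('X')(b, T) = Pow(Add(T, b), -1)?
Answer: Rational(2209, 14) ≈ 157.79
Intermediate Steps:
Function('q')(B) = 14 (Function('q')(B) = Add(6, 8) = 14)
Function('n')(P) = Pow(P, 2)
Mul(Function('n')(Add(-29, Mul(-1, 18))), Pow(Function('q')(83), -1)) = Mul(Pow(Add(-29, Mul(-1, 18)), 2), Pow(14, -1)) = Mul(Pow(Add(-29, -18), 2), Rational(1, 14)) = Mul(Pow(-47, 2), Rational(1, 14)) = Mul(2209, Rational(1, 14)) = Rational(2209, 14)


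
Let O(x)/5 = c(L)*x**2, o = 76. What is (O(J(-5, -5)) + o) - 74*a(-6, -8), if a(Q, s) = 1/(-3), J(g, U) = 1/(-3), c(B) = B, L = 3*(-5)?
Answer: 277/3 ≈ 92.333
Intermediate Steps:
L = -15
J(g, U) = -1/3
O(x) = -75*x**2 (O(x) = 5*(-15*x**2) = -75*x**2)
a(Q, s) = -1/3
(O(J(-5, -5)) + o) - 74*a(-6, -8) = (-75*(-1/3)**2 + 76) - 74*(-1/3) = (-75*1/9 + 76) + 74/3 = (-25/3 + 76) + 74/3 = 203/3 + 74/3 = 277/3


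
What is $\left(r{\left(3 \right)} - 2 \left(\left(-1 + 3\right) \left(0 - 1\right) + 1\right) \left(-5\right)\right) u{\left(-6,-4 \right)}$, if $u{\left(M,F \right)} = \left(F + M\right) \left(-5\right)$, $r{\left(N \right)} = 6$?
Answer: $-200$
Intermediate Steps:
$u{\left(M,F \right)} = - 5 F - 5 M$
$\left(r{\left(3 \right)} - 2 \left(\left(-1 + 3\right) \left(0 - 1\right) + 1\right) \left(-5\right)\right) u{\left(-6,-4 \right)} = \left(6 - 2 \left(\left(-1 + 3\right) \left(0 - 1\right) + 1\right) \left(-5\right)\right) \left(\left(-5\right) \left(-4\right) - -30\right) = \left(6 - 2 \left(2 \left(-1\right) + 1\right) \left(-5\right)\right) \left(20 + 30\right) = \left(6 - 2 \left(-2 + 1\right) \left(-5\right)\right) 50 = \left(6 - 2 \left(\left(-1\right) \left(-5\right)\right)\right) 50 = \left(6 - 10\right) 50 = \left(-4\right) 50 = -200$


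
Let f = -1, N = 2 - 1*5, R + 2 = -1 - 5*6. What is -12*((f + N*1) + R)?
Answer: 444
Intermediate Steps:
R = -33 (R = -2 + (-1 - 5*6) = -2 + (-1 - 30) = -2 - 31 = -33)
N = -3 (N = 2 - 5 = -3)
-12*((f + N*1) + R) = -12*((-1 - 3*1) - 33) = -12*((-1 - 3) - 33) = -12*(-4 - 33) = -12*(-37) = 444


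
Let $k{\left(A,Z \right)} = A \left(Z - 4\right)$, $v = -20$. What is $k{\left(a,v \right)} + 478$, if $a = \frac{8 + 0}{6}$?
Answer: $446$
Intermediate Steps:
$a = \frac{4}{3}$ ($a = 8 \cdot \frac{1}{6} = \frac{4}{3} \approx 1.3333$)
$k{\left(A,Z \right)} = A \left(-4 + Z\right)$
$k{\left(a,v \right)} + 478 = \frac{4 \left(-4 - 20\right)}{3} + 478 = \frac{4}{3} \left(-24\right) + 478 = -32 + 478 = 446$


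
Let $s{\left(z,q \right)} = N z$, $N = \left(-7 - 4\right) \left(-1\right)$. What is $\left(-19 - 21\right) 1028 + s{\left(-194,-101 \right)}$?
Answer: $-43254$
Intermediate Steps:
$N = 11$ ($N = \left(-11\right) \left(-1\right) = 11$)
$s{\left(z,q \right)} = 11 z$
$\left(-19 - 21\right) 1028 + s{\left(-194,-101 \right)} = \left(-19 - 21\right) 1028 + 11 \left(-194\right) = \left(-19 - 21\right) 1028 - 2134 = \left(-40\right) 1028 - 2134 = -41120 - 2134 = -43254$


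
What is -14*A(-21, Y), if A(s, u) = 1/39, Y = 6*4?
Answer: -14/39 ≈ -0.35897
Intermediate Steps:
Y = 24
A(s, u) = 1/39
-14*A(-21, Y) = -14*1/39 = -14/39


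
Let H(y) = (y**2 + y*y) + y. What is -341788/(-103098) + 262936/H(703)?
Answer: 60862977346/16996066143 ≈ 3.5810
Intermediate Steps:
H(y) = y + 2*y**2 (H(y) = (y**2 + y**2) + y = 2*y**2 + y = y + 2*y**2)
-341788/(-103098) + 262936/H(703) = -341788/(-103098) + 262936/((703*(1 + 2*703))) = -341788*(-1/103098) + 262936/((703*(1 + 1406))) = 170894/51549 + 262936/((703*1407)) = 170894/51549 + 262936/989121 = 60862977346/16996066143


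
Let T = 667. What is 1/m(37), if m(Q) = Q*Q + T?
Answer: 1/2036 ≈ 0.00049116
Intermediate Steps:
m(Q) = 667 + Q**2 (m(Q) = Q*Q + 667 = Q**2 + 667 = 667 + Q**2)
1/m(37) = 1/(667 + 37**2) = 1/(667 + 1369) = 1/2036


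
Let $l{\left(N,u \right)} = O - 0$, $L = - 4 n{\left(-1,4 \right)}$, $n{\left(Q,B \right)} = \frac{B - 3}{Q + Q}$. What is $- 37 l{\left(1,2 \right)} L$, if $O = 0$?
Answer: $0$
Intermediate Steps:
$n{\left(Q,B \right)} = \frac{-3 + B}{2 Q}$
$L = 2$ ($L = - 4 \frac{-3 + 4}{2 \left(-1\right)} = - 4 \cdot \frac{1}{2} \left(-1\right) 1 = \left(-4\right) \left(- \frac{1}{2}\right) = 2$)
$l{\left(N,u \right)} = 0$ ($l{\left(N,u \right)} = 0 - 0 = 0 + 0 = 0$)
$- 37 l{\left(1,2 \right)} L = \left(-37\right) 0 \cdot 2 = 0 \cdot 2 = 0$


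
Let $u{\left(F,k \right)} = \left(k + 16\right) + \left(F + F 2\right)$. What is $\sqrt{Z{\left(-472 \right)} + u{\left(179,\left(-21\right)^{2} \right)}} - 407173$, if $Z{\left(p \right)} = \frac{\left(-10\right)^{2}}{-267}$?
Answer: $-407173 + \frac{\sqrt{70834566}}{267} \approx -4.0714 \cdot 10^{5}$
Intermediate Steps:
$u{\left(F,k \right)} = 16 + k + 3 F$ ($u{\left(F,k \right)} = \left(16 + k\right) + \left(F + 2 F\right) = \left(16 + k\right) + 3 F = 16 + k + 3 F$)
$Z{\left(p \right)} = - \frac{100}{267}$ ($Z{\left(p \right)} = 100 \left(- \frac{1}{267}\right) = - \frac{100}{267}$)
$\sqrt{Z{\left(-472 \right)} + u{\left(179,\left(-21\right)^{2} \right)}} - 407173 = \sqrt{- \frac{100}{267} + \left(16 + \left(-21\right)^{2} + 3 \cdot 179\right)} - 407173 = \sqrt{- \frac{100}{267} + \left(16 + 441 + 537\right)} - 407173 = \sqrt{- \frac{100}{267} + 994} - 407173 = \sqrt{\frac{265298}{267}} - 407173 = \frac{\sqrt{70834566}}{267} - 407173 = -407173 + \frac{\sqrt{70834566}}{267}$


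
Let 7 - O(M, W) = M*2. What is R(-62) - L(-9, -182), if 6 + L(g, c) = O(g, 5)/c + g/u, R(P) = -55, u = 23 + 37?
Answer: -88657/1820 ≈ -48.713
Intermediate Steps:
u = 60
O(M, W) = 7 - 2*M (O(M, W) = 7 - M*2 = 7 - 2*M)
L(g, c) = -6 + g/60 + (7 - 2*g)/c (L(g, c) = -6 + ((7 - 2*g)/c + g/60) = -6 + (g/60 + (7 - 2*g)/c) = -6 + g/60 + (7 - 2*g)/c)
R(-62) - L(-9, -182) = -55 - (420 - 120*(-9) - 182*(-360 - 9))/(60*(-182)) = -55 - (-1)*(420 + 1080 - 182*(-369))/(60*182) = -55 - (-1)*(420 + 1080 + 67158)/(60*182) = -55 - (-1)*68658/(60*182) = -55 - 1*(-11443/1820) = -55 + 11443/1820 = -88657/1820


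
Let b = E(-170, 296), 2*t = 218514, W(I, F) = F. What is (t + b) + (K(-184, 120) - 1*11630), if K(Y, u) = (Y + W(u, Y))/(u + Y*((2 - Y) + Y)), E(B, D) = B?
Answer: 3021213/31 ≈ 97459.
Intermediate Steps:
t = 109257 (t = (½)*218514 = 109257)
K(Y, u) = 2*Y/(u + 2*Y) (K(Y, u) = (Y + Y)/(u + Y*((2 - Y) + Y)) = (2*Y)/(u + Y*2) = (2*Y)/(u + 2*Y) = 2*Y/(u + 2*Y))
b = -170
(t + b) + (K(-184, 120) - 1*11630) = (109257 - 170) + (2*(-184)/(120 + 2*(-184)) - 1*11630) = 109087 + (2*(-184)/(120 - 368) - 11630) = 109087 + (2*(-184)/(-248) - 11630) = 109087 + (2*(-184)*(-1/248) - 11630) = 109087 + (46/31 - 11630) = 109087 - 360484/31 = 3021213/31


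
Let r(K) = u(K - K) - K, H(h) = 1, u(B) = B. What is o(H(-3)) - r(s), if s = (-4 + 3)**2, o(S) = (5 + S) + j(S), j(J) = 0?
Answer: 7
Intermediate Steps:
o(S) = 5 + S (o(S) = (5 + S) + 0 = 5 + S)
s = 1 (s = (-1)**2 = 1)
r(K) = -K (r(K) = (K - K) - K = 0 - K = -K)
o(H(-3)) - r(s) = (5 + 1) - (-1) = 6 - 1*(-1) = 6 + 1 = 7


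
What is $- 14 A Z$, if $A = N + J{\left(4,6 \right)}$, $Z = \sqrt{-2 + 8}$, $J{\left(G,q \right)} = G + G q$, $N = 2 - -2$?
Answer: $- 448 \sqrt{6} \approx -1097.4$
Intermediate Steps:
$N = 4$ ($N = 2 + 2 = 4$)
$Z = \sqrt{6} \approx 2.4495$
$A = 32$ ($A = 4 + 4 \left(1 + 6\right) = 4 + 4 \cdot 7 = 4 + 28 = 32$)
$- 14 A Z = \left(-14\right) 32 \sqrt{6} = - 448 \sqrt{6}$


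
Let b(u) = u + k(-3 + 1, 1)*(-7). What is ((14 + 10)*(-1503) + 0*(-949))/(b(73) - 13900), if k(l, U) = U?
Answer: 18036/6917 ≈ 2.6075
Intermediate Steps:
b(u) = -7 + u (b(u) = u + 1*(-7) = u - 7 = -7 + u)
((14 + 10)*(-1503) + 0*(-949))/(b(73) - 13900) = ((14 + 10)*(-1503) + 0*(-949))/((-7 + 73) - 13900) = (24*(-1503) + 0)/(66 - 13900) = (-36072 + 0)/(-13834) = -36072*(-1/13834) = 18036/6917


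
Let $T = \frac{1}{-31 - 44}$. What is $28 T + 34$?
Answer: $\frac{2522}{75} \approx 33.627$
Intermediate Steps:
$T = - \frac{1}{75}$ ($T = \frac{1}{-75} = - \frac{1}{75} \approx -0.013333$)
$28 T + 34 = 28 \left(- \frac{1}{75}\right) + 34 = - \frac{28}{75} + 34 = \frac{2522}{75}$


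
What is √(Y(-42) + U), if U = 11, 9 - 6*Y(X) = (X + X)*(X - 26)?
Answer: I*√3758/2 ≈ 30.651*I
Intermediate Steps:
Y(X) = 3/2 - X*(-26 + X)/3 (Y(X) = 3/2 - (X + X)*(X - 26)/6 = 3/2 - 2*X*(-26 + X)/6 = 3/2 - X*(-26 + X)/3)
√(Y(-42) + U) = √((3/2 - ⅓*(-42)² + (26/3)*(-42)) + 11) = √((3/2 - ⅓*1764 - 364) + 11) = √((3/2 - 588 - 364) + 11) = √(-1901/2 + 11) = √(-1879/2) = I*√3758/2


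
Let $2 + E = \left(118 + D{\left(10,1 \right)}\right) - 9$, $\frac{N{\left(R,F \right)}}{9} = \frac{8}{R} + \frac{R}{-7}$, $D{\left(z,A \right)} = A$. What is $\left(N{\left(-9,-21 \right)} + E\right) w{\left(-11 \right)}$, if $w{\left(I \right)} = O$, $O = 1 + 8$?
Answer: $\frac{7029}{7} \approx 1004.1$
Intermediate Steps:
$O = 9$
$w{\left(I \right)} = 9$
$N{\left(R,F \right)} = \frac{72}{R} - \frac{9 R}{7}$ ($N{\left(R,F \right)} = 9 \left(\frac{8}{R} + \frac{R}{-7}\right) = 9 \left(\frac{8}{R} + R \left(- \frac{1}{7}\right)\right) = 9 \left(\frac{8}{R} - \frac{R}{7}\right) = \frac{72}{R} - \frac{9 R}{7}$)
$E = 108$ ($E = -2 + \left(\left(118 + 1\right) - 9\right) = -2 + \left(119 - 9\right) = -2 + 110 = 108$)
$\left(N{\left(-9,-21 \right)} + E\right) w{\left(-11 \right)} = \left(\left(\frac{72}{-9} - - \frac{81}{7}\right) + 108\right) 9 = \left(\left(72 \left(- \frac{1}{9}\right) + \frac{81}{7}\right) + 108\right) 9 = \left(\left(-8 + \frac{81}{7}\right) + 108\right) 9 = \left(\frac{25}{7} + 108\right) 9 = \frac{781}{7} \cdot 9 = \frac{7029}{7}$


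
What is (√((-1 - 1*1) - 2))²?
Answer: -4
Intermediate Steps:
(√((-1 - 1*1) - 2))² = (√((-1 - 1) - 2))² = (√(-2 - 2))² = (√(-4))² = (2*I)² = -4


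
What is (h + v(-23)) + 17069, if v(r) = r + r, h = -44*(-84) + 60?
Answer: 20779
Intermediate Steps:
h = 3756 (h = 3696 + 60 = 3756)
v(r) = 2*r
(h + v(-23)) + 17069 = (3756 + 2*(-23)) + 17069 = (3756 - 46) + 17069 = 3710 + 17069 = 20779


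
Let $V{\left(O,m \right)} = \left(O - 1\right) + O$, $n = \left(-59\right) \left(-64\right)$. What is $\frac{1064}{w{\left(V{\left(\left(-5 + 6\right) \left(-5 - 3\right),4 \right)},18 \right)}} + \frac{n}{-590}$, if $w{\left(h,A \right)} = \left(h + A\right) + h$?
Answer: $- \frac{729}{10} \approx -72.9$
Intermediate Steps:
$n = 3776$
$V{\left(O,m \right)} = -1 + 2 O$ ($V{\left(O,m \right)} = \left(-1 + O\right) + O = -1 + 2 O$)
$w{\left(h,A \right)} = A + 2 h$ ($w{\left(h,A \right)} = \left(A + h\right) + h = A + 2 h$)
$\frac{1064}{w{\left(V{\left(\left(-5 + 6\right) \left(-5 - 3\right),4 \right)},18 \right)}} + \frac{n}{-590} = \frac{1064}{18 + 2 \left(-1 + 2 \left(-5 + 6\right) \left(-5 - 3\right)\right)} + \frac{3776}{-590} = \frac{1064}{18 + 2 \left(-1 + 2 \cdot 1 \left(-8\right)\right)} + 3776 \left(- \frac{1}{590}\right) = \frac{1064}{18 + 2 \left(-1 + 2 \left(-8\right)\right)} - \frac{32}{5} = \frac{1064}{18 + 2 \left(-1 - 16\right)} - \frac{32}{5} = \frac{1064}{18 + 2 \left(-17\right)} - \frac{32}{5} = \frac{1064}{18 - 34} - \frac{32}{5} = \frac{1064}{-16} - \frac{32}{5} = 1064 \left(- \frac{1}{16}\right) - \frac{32}{5} = - \frac{133}{2} - \frac{32}{5} = - \frac{729}{10}$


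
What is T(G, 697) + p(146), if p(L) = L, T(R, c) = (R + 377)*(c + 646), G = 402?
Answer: 1046343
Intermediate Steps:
T(R, c) = (377 + R)*(646 + c)
T(G, 697) + p(146) = (243542 + 377*697 + 646*402 + 402*697) + 146 = (243542 + 262769 + 259692 + 280194) + 146 = 1046197 + 146 = 1046343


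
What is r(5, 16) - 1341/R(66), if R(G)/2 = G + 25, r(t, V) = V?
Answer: 1571/182 ≈ 8.6319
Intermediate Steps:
R(G) = 50 + 2*G (R(G) = 2*(G + 25) = 2*(25 + G) = 50 + 2*G)
r(5, 16) - 1341/R(66) = 16 - 1341/(50 + 2*66) = 16 - 1341/(50 + 132) = 16 - 1341/182 = 1571/182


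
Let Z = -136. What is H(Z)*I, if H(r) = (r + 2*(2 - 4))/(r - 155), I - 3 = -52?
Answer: -6860/291 ≈ -23.574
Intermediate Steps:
I = -49 (I = 3 - 52 = -49)
H(r) = (-4 + r)/(-155 + r) (H(r) = (r + 2*(-2))/(-155 + r) = (r - 4)/(-155 + r) = (-4 + r)/(-155 + r))
H(Z)*I = ((-4 - 136)/(-155 - 136))*(-49) = (-140/(-291))*(-49) = -1/291*(-140)*(-49) = (140/291)*(-49) = -6860/291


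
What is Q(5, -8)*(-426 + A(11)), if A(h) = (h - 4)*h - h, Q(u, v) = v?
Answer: 2880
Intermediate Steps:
A(h) = -h + h*(-4 + h) (A(h) = (-4 + h)*h - h = h*(-4 + h) - h = -h + h*(-4 + h))
Q(5, -8)*(-426 + A(11)) = -8*(-426 + 11*(-5 + 11)) = -8*(-426 + 11*6) = -8*(-426 + 66) = -8*(-360) = 2880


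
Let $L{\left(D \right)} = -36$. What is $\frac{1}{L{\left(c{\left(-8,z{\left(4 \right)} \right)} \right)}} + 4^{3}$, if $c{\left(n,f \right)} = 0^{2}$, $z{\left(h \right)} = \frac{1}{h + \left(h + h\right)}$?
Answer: $\frac{2303}{36} \approx 63.972$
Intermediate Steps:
$z{\left(h \right)} = \frac{1}{3 h}$ ($z{\left(h \right)} = \frac{1}{h + 2 h} = \frac{1}{3 h}$)
$c{\left(n,f \right)} = 0$
$\frac{1}{L{\left(c{\left(-8,z{\left(4 \right)} \right)} \right)}} + 4^{3} = \frac{1}{-36} + 4^{3} = - \frac{1}{36} + 64 = \frac{2303}{36}$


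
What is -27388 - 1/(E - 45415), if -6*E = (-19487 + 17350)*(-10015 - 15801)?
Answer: -759212915705/27720641 ≈ -27388.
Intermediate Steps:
E = -27584396/3 (E = -(-19487 + 17350)*(-10015 - 15801)/6 = -(-2137)*(-25816)/6 = -1/6*55168792 = -27584396/3 ≈ -9.1948e+6)
-27388 - 1/(E - 45415) = -27388 - 1/(-27584396/3 - 45415) = -27388 - 1/(-27720641/3) = -27388 - 1*(-3/27720641) = -27388 + 3/27720641 = -759212915705/27720641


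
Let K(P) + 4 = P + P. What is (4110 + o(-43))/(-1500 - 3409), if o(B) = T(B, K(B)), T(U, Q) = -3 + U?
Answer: -4064/4909 ≈ -0.82787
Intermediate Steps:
K(P) = -4 + 2*P (K(P) = -4 + (P + P) = -4 + 2*P)
o(B) = -3 + B
(4110 + o(-43))/(-1500 - 3409) = (4110 + (-3 - 43))/(-1500 - 3409) = (4110 - 46)/(-4909) = 4064*(-1/4909) = -4064/4909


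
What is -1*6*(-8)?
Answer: 48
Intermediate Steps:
-1*6*(-8) = -6*(-8) = 48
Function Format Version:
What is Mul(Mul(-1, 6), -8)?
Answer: 48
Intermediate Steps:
Mul(Mul(-1, 6), -8) = Mul(-6, -8) = 48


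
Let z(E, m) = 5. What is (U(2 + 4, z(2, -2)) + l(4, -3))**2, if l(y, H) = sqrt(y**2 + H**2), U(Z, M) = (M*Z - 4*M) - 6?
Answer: 81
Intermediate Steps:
U(Z, M) = -6 - 4*M + M*Z (U(Z, M) = (-4*M + M*Z) - 6 = -6 - 4*M + M*Z)
l(y, H) = sqrt(H**2 + y**2)
(U(2 + 4, z(2, -2)) + l(4, -3))**2 = ((-6 - 4*5 + 5*(2 + 4)) + sqrt((-3)**2 + 4**2))**2 = ((-6 - 20 + 5*6) + sqrt(9 + 16))**2 = ((-6 - 20 + 30) + sqrt(25))**2 = (4 + 5)**2 = 9**2 = 81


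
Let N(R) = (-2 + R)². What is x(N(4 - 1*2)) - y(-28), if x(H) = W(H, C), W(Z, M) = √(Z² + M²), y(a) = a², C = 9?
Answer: -775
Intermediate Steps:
W(Z, M) = √(M² + Z²)
x(H) = √(81 + H²) (x(H) = √(9² + H²) = √(81 + H²))
x(N(4 - 1*2)) - y(-28) = √(81 + ((-2 + (4 - 1*2))²)²) - 1*(-28)² = √(81 + ((-2 + (4 - 2))²)²) - 1*784 = √(81 + ((-2 + 2)²)²) - 784 = √(81 + (0²)²) - 784 = √(81 + 0²) - 784 = √(81 + 0) - 784 = √81 - 784 = 9 - 784 = -775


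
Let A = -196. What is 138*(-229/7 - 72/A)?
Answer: -218730/49 ≈ -4463.9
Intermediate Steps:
138*(-229/7 - 72/A) = 138*(-229/7 - 72/(-196)) = 138*(-229*1/7 - 72*(-1/196)) = 138*(-229/7 + 18/49) = 138*(-1585/49) = -218730/49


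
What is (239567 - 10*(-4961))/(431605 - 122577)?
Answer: 289177/309028 ≈ 0.93576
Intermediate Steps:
(239567 - 10*(-4961))/(431605 - 122577) = (239567 + 49610)/309028 = 289177*(1/309028) = 289177/309028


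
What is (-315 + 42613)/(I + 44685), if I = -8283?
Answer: 21149/18201 ≈ 1.1620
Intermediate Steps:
(-315 + 42613)/(I + 44685) = (-315 + 42613)/(-8283 + 44685) = 42298/36402 = 42298*(1/36402) = 21149/18201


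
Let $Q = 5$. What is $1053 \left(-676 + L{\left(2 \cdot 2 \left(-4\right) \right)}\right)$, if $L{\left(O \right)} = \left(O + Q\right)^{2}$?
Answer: $-584415$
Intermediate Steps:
$L{\left(O \right)} = \left(5 + O\right)^{2}$ ($L{\left(O \right)} = \left(O + 5\right)^{2} = \left(5 + O\right)^{2}$)
$1053 \left(-676 + L{\left(2 \cdot 2 \left(-4\right) \right)}\right) = 1053 \left(-676 + \left(5 + 2 \cdot 2 \left(-4\right)\right)^{2}\right) = 1053 \left(-676 + \left(5 + 4 \left(-4\right)\right)^{2}\right) = 1053 \left(-676 + \left(5 - 16\right)^{2}\right) = 1053 \left(-676 + \left(-11\right)^{2}\right) = 1053 \left(-676 + 121\right) = 1053 \left(-555\right) = -584415$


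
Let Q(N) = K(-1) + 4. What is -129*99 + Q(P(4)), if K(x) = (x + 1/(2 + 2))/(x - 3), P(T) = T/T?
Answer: -204269/16 ≈ -12767.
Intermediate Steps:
P(T) = 1
K(x) = (1/4 + x)/(-3 + x) (K(x) = (x + 1/4)/(-3 + x) = (1/4 + x)/(-3 + x))
Q(N) = 67/16 (Q(N) = (1/4 - 1)/(-3 - 1) + 4 = -3/4/(-4) + 4 = -1/4*(-3/4) + 4 = 3/16 + 4 = 67/16)
-129*99 + Q(P(4)) = -129*99 + 67/16 = -12771 + 67/16 = -204269/16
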